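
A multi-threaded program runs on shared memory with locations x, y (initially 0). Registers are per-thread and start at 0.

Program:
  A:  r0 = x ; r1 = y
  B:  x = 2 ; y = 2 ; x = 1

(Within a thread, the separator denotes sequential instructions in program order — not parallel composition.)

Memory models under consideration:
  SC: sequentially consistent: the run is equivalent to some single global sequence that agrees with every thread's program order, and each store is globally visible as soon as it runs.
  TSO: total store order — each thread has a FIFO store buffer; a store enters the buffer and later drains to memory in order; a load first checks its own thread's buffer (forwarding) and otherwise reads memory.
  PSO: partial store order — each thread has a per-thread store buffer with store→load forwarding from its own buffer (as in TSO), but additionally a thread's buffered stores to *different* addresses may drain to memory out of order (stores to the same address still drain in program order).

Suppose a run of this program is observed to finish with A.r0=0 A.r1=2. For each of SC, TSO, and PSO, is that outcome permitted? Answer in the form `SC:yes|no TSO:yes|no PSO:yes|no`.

outcome vector order: (A.r0,A.r1)
SC (5): (0,0) (0,2) (1,2) (2,0) (2,2)
TSO (5): (0,0) (0,2) (1,2) (2,0) (2,2)
PSO (6): (0,0) (0,2) (1,0) (1,2) (2,0) (2,2)
target (0,2) ∈ {SC,TSO,PSO}

SC:yes TSO:yes PSO:yes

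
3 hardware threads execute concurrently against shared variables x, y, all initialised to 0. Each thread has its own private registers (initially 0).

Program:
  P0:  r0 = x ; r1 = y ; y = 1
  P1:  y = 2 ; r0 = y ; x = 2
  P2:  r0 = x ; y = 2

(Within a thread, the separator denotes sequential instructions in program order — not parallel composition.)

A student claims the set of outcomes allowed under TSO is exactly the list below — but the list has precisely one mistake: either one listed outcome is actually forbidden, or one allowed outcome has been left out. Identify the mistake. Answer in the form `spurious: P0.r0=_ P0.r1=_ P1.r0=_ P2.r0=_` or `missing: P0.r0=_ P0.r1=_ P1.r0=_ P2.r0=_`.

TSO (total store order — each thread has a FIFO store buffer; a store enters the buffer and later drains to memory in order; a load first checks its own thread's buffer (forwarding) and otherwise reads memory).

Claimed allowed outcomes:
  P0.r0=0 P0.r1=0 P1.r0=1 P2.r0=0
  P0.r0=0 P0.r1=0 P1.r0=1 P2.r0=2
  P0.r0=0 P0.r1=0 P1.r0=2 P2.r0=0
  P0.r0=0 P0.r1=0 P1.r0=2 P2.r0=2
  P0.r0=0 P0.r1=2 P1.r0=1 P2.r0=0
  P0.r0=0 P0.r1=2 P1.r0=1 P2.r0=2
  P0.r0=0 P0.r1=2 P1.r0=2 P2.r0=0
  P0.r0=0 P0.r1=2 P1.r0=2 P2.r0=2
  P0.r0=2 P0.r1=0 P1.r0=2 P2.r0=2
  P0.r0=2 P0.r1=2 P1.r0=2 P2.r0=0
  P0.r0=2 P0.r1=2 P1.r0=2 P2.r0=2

outcome vector order: (P0.r0,P0.r1,P1.r0,P2.r0)
TSO: 10 outcomes — {0010, 0012, 0020, 0022, 0210, 0212, 0220, 0222, 2220, 2222}
claimed∖TSO = {2022}

spurious: P0.r0=2 P0.r1=0 P1.r0=2 P2.r0=2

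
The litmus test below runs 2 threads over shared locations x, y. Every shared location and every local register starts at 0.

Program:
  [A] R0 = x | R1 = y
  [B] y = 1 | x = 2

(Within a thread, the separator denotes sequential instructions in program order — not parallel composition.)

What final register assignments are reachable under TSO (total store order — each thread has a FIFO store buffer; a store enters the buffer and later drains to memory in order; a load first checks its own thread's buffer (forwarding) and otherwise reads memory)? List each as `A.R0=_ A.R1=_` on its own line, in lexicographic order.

A.R0=0 A.R1=0
A.R0=0 A.R1=1
A.R0=2 A.R1=1

outcome vector order: (A.R0,A.R1)
|TSO outcomes| = 3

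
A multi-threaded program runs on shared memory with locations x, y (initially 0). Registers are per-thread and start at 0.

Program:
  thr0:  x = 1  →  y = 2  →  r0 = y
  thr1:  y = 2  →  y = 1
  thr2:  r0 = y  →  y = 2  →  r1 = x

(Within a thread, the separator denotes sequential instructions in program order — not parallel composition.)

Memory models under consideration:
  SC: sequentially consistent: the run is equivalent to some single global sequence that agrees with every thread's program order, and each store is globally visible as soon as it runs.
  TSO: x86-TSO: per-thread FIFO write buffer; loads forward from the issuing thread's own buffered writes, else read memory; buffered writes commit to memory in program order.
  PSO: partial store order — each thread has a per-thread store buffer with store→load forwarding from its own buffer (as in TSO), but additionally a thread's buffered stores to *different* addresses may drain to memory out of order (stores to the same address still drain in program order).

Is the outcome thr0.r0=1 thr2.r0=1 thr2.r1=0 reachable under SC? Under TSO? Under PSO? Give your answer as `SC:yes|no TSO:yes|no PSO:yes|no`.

outcome vector order: (thr0.r0,thr2.r0,thr2.r1)
under SC → (1,0,0), (1,0,1), (1,1,1), (1,2,0), (1,2,1), (2,0,0), (2,0,1), (2,1,0), (2,1,1), (2,2,0), (2,2,1)
under TSO → (1,0,0), (1,0,1), (1,1,1), (1,2,0), (1,2,1), (2,0,0), (2,0,1), (2,1,0), (2,1,1), (2,2,0), (2,2,1)
under PSO → (1,0,0), (1,0,1), (1,1,0), (1,1,1), (1,2,0), (1,2,1), (2,0,0), (2,0,1), (2,1,0), (2,1,1), (2,2,0), (2,2,1)
target (1,1,0) ∈ {PSO}

SC:no TSO:no PSO:yes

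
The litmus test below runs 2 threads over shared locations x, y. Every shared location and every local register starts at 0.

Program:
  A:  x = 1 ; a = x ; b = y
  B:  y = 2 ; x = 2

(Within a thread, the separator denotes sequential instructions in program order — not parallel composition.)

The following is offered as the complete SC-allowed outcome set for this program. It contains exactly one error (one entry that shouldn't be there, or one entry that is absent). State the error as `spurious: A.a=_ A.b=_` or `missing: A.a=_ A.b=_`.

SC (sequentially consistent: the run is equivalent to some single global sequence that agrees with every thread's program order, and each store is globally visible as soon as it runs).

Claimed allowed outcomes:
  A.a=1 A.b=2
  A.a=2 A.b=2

missing: A.a=1 A.b=0

outcome vector order: (A.a,A.b)
SC: 3 outcomes — {1/0, 1/2, 2/2}
SC∖claimed = {1/0}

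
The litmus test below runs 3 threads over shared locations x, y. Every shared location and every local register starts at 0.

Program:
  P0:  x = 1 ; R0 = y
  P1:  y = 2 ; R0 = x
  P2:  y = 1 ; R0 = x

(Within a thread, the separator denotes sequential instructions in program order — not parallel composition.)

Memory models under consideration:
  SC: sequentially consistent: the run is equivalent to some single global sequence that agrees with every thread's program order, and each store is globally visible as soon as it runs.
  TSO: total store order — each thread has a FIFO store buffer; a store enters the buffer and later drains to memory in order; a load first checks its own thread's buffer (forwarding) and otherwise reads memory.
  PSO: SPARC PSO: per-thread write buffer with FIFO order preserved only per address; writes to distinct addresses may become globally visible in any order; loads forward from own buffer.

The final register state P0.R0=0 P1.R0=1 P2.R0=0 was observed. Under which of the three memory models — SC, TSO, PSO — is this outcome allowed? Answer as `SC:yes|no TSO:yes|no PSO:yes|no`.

outcome vector order: (P0.R0,P1.R0,P2.R0)
under SC → 0/1/1, 1/0/0, 1/0/1, 1/1/0, 1/1/1, 2/0/0, 2/0/1, 2/1/0, 2/1/1
under TSO → 0/0/0, 0/0/1, 0/1/0, 0/1/1, 1/0/0, 1/0/1, 1/1/0, 1/1/1, 2/0/0, 2/0/1, 2/1/0, 2/1/1
under PSO → 0/0/0, 0/0/1, 0/1/0, 0/1/1, 1/0/0, 1/0/1, 1/1/0, 1/1/1, 2/0/0, 2/0/1, 2/1/0, 2/1/1
target 0/1/0 ∈ {TSO,PSO}

SC:no TSO:yes PSO:yes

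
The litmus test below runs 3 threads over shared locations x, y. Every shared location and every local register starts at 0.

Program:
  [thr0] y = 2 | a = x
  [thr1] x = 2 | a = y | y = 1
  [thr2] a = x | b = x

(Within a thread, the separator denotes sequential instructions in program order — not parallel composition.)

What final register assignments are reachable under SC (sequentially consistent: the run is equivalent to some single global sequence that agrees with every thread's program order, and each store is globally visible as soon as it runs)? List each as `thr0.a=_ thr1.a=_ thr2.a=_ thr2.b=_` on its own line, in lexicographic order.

outcome vector order: (thr0.a,thr1.a,thr2.a,thr2.b)
|SC outcomes| = 9

thr0.a=0 thr1.a=2 thr2.a=0 thr2.b=0
thr0.a=0 thr1.a=2 thr2.a=0 thr2.b=2
thr0.a=0 thr1.a=2 thr2.a=2 thr2.b=2
thr0.a=2 thr1.a=0 thr2.a=0 thr2.b=0
thr0.a=2 thr1.a=0 thr2.a=0 thr2.b=2
thr0.a=2 thr1.a=0 thr2.a=2 thr2.b=2
thr0.a=2 thr1.a=2 thr2.a=0 thr2.b=0
thr0.a=2 thr1.a=2 thr2.a=0 thr2.b=2
thr0.a=2 thr1.a=2 thr2.a=2 thr2.b=2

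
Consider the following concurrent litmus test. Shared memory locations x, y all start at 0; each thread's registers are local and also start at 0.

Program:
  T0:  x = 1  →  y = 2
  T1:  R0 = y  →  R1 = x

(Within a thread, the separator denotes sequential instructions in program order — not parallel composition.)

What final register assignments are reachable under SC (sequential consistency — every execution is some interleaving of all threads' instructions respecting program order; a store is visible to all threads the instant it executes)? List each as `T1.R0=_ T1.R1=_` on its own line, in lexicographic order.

T1.R0=0 T1.R1=0
T1.R0=0 T1.R1=1
T1.R0=2 T1.R1=1

outcome vector order: (T1.R0,T1.R1)
|SC outcomes| = 3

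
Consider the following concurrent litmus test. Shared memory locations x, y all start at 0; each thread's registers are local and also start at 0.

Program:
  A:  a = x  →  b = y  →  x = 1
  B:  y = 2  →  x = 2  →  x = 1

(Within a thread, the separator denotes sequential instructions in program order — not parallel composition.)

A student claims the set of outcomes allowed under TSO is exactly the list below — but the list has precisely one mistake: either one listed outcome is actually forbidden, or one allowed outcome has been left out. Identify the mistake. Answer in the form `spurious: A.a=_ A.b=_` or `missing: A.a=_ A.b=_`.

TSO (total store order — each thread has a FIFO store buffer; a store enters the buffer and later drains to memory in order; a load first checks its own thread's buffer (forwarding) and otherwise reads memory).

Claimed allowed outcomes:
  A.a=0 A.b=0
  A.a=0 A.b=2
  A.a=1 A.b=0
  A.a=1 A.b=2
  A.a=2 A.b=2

outcome vector order: (A.a,A.b)
TSO (4): (0,0) (0,2) (1,2) (2,2)
claimed∖TSO = {(1,0)}

spurious: A.a=1 A.b=0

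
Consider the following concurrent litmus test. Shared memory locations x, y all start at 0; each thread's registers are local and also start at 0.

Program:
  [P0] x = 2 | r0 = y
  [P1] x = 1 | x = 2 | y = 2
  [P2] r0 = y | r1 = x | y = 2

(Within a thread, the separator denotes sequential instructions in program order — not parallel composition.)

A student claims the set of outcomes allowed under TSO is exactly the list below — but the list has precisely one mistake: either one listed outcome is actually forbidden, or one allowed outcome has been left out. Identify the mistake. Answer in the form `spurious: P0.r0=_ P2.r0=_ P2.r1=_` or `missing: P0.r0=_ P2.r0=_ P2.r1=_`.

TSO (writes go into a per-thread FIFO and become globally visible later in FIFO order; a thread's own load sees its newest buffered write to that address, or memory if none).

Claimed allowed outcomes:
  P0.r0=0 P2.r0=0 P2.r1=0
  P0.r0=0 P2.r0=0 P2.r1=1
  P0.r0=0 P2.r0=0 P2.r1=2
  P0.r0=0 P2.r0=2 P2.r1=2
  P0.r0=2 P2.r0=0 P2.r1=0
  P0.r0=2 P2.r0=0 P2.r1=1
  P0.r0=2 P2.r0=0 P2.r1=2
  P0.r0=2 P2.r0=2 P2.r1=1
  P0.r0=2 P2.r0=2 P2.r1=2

spurious: P0.r0=2 P2.r0=2 P2.r1=1

outcome vector order: (P0.r0,P2.r0,P2.r1)
[TSO] allowed = {<0 0 0> <0 0 1> <0 0 2> <0 2 2> <2 0 0> <2 0 1> <2 0 2> <2 2 2>}
claimed∖TSO = {<2 2 1>}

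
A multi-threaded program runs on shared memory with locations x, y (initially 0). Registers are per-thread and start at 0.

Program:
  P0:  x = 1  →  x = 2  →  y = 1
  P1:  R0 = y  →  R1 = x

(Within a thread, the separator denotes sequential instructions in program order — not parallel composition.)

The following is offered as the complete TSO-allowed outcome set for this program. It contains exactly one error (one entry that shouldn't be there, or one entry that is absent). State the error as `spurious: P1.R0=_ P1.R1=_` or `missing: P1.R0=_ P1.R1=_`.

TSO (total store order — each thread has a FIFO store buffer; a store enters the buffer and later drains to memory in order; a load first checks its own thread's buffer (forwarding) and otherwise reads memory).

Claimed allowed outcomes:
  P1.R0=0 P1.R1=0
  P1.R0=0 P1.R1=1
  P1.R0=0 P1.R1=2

missing: P1.R0=1 P1.R1=2

outcome vector order: (P1.R0,P1.R1)
[TSO] allowed = {<0 0>; <0 1>; <0 2>; <1 2>}
TSO∖claimed = {<1 2>}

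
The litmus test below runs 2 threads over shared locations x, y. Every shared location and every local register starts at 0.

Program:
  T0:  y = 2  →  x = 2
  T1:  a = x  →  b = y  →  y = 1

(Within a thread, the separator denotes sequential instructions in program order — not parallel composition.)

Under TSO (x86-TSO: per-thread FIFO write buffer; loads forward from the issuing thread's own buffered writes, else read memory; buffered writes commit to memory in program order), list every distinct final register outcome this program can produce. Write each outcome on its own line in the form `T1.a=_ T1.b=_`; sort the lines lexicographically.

T1.a=0 T1.b=0
T1.a=0 T1.b=2
T1.a=2 T1.b=2

outcome vector order: (T1.a,T1.b)
|TSO outcomes| = 3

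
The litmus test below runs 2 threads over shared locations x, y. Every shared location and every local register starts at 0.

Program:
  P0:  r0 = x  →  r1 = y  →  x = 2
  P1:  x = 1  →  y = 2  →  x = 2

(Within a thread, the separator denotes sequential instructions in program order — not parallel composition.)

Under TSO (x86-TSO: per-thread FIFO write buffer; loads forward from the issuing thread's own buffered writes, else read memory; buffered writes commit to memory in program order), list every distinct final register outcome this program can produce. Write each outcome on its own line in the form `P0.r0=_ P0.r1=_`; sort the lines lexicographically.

outcome vector order: (P0.r0,P0.r1)
|TSO outcomes| = 5

P0.r0=0 P0.r1=0
P0.r0=0 P0.r1=2
P0.r0=1 P0.r1=0
P0.r0=1 P0.r1=2
P0.r0=2 P0.r1=2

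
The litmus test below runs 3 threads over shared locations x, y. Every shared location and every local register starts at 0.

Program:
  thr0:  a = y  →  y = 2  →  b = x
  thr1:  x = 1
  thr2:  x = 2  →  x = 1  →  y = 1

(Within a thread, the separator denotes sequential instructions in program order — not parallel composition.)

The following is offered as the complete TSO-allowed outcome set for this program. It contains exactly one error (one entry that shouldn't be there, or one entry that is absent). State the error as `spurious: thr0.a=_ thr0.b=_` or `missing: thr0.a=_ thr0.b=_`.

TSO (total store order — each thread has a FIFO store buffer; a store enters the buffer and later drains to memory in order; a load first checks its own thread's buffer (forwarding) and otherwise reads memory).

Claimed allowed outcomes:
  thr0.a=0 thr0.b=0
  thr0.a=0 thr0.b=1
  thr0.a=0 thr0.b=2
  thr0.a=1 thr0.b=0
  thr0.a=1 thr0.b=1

outcome vector order: (thr0.a,thr0.b)
TSO (4): (0,0), (0,1), (0,2), (1,1)
claimed∖TSO = {(1,0)}

spurious: thr0.a=1 thr0.b=0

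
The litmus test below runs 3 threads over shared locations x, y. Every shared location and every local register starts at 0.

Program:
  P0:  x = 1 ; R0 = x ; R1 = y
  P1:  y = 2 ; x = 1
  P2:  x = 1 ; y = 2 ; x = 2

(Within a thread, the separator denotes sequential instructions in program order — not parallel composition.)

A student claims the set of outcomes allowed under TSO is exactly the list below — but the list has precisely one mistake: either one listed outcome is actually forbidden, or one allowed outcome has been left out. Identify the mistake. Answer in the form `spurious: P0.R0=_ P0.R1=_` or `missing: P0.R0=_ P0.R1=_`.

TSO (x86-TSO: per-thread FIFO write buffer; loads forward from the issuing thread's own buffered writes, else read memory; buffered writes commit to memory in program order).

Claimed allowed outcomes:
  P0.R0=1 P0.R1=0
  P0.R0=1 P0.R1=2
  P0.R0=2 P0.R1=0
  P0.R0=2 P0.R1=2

outcome vector order: (P0.R0,P0.R1)
TSO: 3 outcomes — {(1,0) (1,2) (2,2)}
claimed∖TSO = {(2,0)}

spurious: P0.R0=2 P0.R1=0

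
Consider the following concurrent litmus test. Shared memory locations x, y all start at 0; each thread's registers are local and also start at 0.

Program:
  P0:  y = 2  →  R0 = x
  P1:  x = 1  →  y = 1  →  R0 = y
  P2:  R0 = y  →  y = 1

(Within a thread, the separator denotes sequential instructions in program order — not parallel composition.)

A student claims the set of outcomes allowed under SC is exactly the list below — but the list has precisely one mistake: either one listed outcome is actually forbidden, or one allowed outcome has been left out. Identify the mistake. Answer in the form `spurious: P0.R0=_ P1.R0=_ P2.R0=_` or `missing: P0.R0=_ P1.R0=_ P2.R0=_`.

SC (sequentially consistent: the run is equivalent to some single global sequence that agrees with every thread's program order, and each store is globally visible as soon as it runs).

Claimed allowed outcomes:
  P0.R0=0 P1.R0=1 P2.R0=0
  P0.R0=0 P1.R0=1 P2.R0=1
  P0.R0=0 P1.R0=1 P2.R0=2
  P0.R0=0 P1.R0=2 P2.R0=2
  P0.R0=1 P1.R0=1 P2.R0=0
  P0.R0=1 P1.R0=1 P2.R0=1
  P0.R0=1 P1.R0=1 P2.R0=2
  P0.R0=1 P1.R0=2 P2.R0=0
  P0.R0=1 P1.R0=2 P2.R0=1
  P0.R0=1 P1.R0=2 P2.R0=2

outcome vector order: (P0.R0,P1.R0,P2.R0)
under SC → 010; 011; 012; 110; 111; 112; 120; 121; 122
claimed∖SC = {022}

spurious: P0.R0=0 P1.R0=2 P2.R0=2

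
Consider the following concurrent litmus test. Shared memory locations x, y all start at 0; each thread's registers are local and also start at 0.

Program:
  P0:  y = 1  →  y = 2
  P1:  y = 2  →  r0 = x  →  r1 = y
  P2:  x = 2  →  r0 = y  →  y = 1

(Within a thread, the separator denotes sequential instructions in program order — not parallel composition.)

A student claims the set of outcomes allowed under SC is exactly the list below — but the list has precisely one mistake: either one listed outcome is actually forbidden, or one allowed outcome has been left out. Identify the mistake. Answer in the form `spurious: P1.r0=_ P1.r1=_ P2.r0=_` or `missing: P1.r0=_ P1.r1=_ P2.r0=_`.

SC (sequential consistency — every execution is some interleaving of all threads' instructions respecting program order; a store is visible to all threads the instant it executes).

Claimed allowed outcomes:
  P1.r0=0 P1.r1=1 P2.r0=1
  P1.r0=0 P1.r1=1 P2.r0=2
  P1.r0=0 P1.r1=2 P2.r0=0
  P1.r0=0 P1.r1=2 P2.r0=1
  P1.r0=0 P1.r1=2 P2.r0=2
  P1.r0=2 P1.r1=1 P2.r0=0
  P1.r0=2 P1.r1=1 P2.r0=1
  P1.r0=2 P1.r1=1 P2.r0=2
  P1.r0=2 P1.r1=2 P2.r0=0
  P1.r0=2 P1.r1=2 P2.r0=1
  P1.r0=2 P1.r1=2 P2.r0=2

outcome vector order: (P1.r0,P1.r1,P2.r0)
SC: 10 outcomes — {011 012 021 022 210 211 212 220 221 222}
claimed∖SC = {020}

spurious: P1.r0=0 P1.r1=2 P2.r0=0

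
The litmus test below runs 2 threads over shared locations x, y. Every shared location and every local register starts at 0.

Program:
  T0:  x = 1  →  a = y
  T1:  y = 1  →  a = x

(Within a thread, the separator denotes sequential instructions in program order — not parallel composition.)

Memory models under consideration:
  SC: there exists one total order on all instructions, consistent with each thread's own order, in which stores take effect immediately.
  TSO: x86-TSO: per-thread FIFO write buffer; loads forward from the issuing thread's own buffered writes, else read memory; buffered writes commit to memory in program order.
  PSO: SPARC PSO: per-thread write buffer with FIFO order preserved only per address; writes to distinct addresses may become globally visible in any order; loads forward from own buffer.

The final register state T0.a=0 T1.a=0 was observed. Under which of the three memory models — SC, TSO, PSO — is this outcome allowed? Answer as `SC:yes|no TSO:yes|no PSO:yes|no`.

SC:no TSO:yes PSO:yes

outcome vector order: (T0.a,T1.a)
SC: 3 outcomes — {(0,1), (1,0), (1,1)}
TSO: 4 outcomes — {(0,0), (0,1), (1,0), (1,1)}
PSO: 4 outcomes — {(0,0), (0,1), (1,0), (1,1)}
target (0,0) ∈ {TSO,PSO}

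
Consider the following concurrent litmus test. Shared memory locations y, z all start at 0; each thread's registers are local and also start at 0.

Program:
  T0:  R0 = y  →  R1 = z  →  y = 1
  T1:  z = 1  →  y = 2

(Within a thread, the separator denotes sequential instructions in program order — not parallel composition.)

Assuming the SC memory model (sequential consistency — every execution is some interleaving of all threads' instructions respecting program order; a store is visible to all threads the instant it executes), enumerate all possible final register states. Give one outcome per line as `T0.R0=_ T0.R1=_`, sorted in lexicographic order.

T0.R0=0 T0.R1=0
T0.R0=0 T0.R1=1
T0.R0=2 T0.R1=1

outcome vector order: (T0.R0,T0.R1)
|SC outcomes| = 3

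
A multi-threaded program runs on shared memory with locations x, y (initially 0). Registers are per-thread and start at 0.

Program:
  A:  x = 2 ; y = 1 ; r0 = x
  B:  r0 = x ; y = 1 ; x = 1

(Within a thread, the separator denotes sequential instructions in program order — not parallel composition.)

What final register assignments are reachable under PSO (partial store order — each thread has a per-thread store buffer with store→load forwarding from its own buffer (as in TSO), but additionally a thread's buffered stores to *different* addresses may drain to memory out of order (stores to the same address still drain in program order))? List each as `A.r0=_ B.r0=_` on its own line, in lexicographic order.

outcome vector order: (A.r0,B.r0)
|PSO outcomes| = 4

A.r0=1 B.r0=0
A.r0=1 B.r0=2
A.r0=2 B.r0=0
A.r0=2 B.r0=2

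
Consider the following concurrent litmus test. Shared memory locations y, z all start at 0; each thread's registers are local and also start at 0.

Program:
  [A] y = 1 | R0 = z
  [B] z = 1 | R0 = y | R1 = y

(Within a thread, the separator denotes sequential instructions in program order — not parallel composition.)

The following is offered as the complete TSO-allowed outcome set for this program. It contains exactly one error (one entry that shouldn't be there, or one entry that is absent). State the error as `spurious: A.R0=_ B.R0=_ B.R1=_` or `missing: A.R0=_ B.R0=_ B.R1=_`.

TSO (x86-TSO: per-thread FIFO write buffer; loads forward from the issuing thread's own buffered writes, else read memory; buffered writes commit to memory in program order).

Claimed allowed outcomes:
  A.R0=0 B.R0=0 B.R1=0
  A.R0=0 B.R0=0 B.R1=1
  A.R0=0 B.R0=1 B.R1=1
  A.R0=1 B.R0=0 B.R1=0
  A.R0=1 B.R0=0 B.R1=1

outcome vector order: (A.R0,B.R0,B.R1)
under TSO → 000 001 011 100 101 111
TSO∖claimed = {111}

missing: A.R0=1 B.R0=1 B.R1=1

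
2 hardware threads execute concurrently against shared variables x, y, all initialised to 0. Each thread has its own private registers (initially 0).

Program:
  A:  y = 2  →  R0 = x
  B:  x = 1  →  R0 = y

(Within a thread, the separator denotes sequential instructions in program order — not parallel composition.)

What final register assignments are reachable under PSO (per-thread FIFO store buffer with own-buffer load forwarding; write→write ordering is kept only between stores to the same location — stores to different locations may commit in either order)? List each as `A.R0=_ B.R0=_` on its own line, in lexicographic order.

outcome vector order: (A.R0,B.R0)
|PSO outcomes| = 4

A.R0=0 B.R0=0
A.R0=0 B.R0=2
A.R0=1 B.R0=0
A.R0=1 B.R0=2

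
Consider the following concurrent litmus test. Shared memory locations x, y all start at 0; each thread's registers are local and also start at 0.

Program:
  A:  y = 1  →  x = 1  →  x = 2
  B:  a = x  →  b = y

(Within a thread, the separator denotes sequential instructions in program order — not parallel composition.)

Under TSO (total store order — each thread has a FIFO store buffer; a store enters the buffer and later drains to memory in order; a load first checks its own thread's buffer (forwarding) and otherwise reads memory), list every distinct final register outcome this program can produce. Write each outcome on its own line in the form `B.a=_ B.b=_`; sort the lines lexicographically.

outcome vector order: (B.a,B.b)
|TSO outcomes| = 4

B.a=0 B.b=0
B.a=0 B.b=1
B.a=1 B.b=1
B.a=2 B.b=1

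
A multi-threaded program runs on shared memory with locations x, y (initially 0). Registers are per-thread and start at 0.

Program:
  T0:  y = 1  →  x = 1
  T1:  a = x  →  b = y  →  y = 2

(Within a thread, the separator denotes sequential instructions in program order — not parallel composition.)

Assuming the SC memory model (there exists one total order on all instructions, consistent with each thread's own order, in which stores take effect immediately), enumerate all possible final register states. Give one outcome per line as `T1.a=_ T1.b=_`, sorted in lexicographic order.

outcome vector order: (T1.a,T1.b)
|SC outcomes| = 3

T1.a=0 T1.b=0
T1.a=0 T1.b=1
T1.a=1 T1.b=1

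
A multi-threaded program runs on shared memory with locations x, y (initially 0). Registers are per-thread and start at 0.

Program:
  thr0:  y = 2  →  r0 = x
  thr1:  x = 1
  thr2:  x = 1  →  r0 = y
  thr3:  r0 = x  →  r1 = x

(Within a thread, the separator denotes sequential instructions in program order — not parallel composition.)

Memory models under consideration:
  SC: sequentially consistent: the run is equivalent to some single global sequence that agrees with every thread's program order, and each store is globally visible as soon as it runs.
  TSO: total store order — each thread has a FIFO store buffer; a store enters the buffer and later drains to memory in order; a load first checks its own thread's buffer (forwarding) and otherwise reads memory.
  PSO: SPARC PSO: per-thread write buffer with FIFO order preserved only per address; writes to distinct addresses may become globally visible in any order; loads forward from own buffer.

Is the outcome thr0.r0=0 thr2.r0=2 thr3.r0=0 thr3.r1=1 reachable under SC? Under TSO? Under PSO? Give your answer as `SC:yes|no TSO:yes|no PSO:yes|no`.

outcome vector order: (thr0.r0,thr2.r0,thr3.r0,thr3.r1)
SC (9): 0200; 0201; 0211; 1000; 1001; 1011; 1200; 1201; 1211
TSO (12): 0000; 0001; 0011; 0200; 0201; 0211; 1000; 1001; 1011; 1200; 1201; 1211
PSO (12): 0000; 0001; 0011; 0200; 0201; 0211; 1000; 1001; 1011; 1200; 1201; 1211
target 0201 ∈ {SC,TSO,PSO}

SC:yes TSO:yes PSO:yes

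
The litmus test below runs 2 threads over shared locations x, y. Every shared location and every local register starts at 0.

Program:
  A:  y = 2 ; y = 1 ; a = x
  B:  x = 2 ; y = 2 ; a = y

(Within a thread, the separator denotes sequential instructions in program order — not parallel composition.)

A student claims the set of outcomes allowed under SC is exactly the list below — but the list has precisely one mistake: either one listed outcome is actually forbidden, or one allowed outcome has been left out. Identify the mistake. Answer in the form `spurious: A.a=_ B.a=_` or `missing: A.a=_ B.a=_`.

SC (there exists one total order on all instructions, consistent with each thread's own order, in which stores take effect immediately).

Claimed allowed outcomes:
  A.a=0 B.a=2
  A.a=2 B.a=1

outcome vector order: (A.a,B.a)
SC: 3 outcomes — {02; 21; 22}
SC∖claimed = {22}

missing: A.a=2 B.a=2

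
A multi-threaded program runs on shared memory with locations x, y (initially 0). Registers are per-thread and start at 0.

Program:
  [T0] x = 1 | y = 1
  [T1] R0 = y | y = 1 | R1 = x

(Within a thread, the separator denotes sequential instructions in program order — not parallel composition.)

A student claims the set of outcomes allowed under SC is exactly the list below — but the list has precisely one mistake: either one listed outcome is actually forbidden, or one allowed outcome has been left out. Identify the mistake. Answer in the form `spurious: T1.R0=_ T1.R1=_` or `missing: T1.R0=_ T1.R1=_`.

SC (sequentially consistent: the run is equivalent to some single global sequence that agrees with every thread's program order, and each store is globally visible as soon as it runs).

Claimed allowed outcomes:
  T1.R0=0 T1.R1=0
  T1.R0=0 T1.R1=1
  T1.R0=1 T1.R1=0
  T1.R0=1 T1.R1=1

spurious: T1.R0=1 T1.R1=0

outcome vector order: (T1.R0,T1.R1)
[SC] allowed = {0/0 0/1 1/1}
claimed∖SC = {1/0}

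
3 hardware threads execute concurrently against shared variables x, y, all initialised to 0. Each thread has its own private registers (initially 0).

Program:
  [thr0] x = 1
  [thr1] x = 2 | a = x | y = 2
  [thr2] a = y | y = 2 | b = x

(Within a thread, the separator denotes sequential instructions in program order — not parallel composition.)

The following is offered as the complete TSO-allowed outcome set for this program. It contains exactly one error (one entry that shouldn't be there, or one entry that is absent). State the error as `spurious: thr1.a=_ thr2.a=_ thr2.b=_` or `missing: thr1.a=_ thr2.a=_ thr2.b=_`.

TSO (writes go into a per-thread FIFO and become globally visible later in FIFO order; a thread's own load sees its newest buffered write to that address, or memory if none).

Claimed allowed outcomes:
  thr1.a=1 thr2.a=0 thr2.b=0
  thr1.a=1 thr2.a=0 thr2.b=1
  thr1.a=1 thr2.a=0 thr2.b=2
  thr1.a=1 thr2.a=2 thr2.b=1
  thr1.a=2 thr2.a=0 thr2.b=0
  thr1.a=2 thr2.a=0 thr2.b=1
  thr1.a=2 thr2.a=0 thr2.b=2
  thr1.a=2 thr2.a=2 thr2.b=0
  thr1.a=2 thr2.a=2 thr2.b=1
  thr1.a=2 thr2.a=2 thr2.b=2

spurious: thr1.a=2 thr2.a=2 thr2.b=0

outcome vector order: (thr1.a,thr2.a,thr2.b)
under TSO → 100 101 102 121 200 201 202 221 222
claimed∖TSO = {220}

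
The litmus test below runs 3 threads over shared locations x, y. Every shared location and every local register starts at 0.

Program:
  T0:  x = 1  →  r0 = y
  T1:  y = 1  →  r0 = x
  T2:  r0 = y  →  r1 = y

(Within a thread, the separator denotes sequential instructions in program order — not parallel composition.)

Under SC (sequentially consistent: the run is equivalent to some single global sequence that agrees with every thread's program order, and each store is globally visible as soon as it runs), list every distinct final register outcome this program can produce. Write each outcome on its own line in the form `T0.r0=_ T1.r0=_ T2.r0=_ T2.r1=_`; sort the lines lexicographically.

outcome vector order: (T0.r0,T1.r0,T2.r0,T2.r1)
|SC outcomes| = 9

T0.r0=0 T1.r0=1 T2.r0=0 T2.r1=0
T0.r0=0 T1.r0=1 T2.r0=0 T2.r1=1
T0.r0=0 T1.r0=1 T2.r0=1 T2.r1=1
T0.r0=1 T1.r0=0 T2.r0=0 T2.r1=0
T0.r0=1 T1.r0=0 T2.r0=0 T2.r1=1
T0.r0=1 T1.r0=0 T2.r0=1 T2.r1=1
T0.r0=1 T1.r0=1 T2.r0=0 T2.r1=0
T0.r0=1 T1.r0=1 T2.r0=0 T2.r1=1
T0.r0=1 T1.r0=1 T2.r0=1 T2.r1=1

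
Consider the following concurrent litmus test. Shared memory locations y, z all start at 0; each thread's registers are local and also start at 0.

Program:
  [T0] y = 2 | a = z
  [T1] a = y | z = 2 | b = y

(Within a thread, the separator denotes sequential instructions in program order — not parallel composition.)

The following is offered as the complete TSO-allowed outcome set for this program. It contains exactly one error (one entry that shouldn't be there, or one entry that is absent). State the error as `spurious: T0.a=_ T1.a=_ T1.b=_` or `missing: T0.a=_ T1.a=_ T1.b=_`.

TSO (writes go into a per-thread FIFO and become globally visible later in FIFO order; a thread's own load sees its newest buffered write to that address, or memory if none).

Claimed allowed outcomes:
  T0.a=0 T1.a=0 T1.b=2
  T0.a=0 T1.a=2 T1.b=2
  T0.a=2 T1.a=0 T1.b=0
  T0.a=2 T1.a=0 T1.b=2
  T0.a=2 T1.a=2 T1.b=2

missing: T0.a=0 T1.a=0 T1.b=0

outcome vector order: (T0.a,T1.a,T1.b)
[TSO] allowed = {(0,0,0), (0,0,2), (0,2,2), (2,0,0), (2,0,2), (2,2,2)}
TSO∖claimed = {(0,0,0)}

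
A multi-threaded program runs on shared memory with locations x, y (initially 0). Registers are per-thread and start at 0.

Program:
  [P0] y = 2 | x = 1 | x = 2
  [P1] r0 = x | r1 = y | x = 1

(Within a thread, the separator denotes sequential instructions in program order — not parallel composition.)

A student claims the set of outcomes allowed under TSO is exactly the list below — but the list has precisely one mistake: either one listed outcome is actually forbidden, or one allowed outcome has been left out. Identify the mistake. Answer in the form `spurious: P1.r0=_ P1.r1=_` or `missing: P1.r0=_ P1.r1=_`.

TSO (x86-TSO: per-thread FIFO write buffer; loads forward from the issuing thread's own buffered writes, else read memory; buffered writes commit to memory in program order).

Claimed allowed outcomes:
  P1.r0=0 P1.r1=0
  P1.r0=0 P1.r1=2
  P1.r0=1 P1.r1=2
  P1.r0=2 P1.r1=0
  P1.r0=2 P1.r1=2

spurious: P1.r0=2 P1.r1=0

outcome vector order: (P1.r0,P1.r1)
TSO: 4 outcomes — {<0 0>, <0 2>, <1 2>, <2 2>}
claimed∖TSO = {<2 0>}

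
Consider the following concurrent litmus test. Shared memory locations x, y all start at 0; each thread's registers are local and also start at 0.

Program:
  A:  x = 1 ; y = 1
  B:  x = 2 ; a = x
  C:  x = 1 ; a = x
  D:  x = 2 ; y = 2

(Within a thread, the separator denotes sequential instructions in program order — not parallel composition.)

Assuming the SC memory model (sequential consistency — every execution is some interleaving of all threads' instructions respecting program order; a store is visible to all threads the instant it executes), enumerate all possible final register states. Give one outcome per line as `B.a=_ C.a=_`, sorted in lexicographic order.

outcome vector order: (B.a,C.a)
|SC outcomes| = 4

B.a=1 C.a=1
B.a=1 C.a=2
B.a=2 C.a=1
B.a=2 C.a=2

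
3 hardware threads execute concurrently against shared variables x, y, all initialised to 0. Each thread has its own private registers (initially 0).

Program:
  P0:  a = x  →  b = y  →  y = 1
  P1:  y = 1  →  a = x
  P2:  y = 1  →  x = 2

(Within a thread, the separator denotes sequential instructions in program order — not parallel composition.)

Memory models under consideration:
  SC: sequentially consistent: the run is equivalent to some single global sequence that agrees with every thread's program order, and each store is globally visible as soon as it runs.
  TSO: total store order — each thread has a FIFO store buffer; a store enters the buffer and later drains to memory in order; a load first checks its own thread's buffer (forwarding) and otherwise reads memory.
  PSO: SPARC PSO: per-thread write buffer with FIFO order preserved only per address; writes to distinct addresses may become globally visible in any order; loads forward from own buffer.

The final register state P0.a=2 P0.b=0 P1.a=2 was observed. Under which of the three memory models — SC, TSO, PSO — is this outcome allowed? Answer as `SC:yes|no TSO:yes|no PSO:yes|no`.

outcome vector order: (P0.a,P0.b,P1.a)
under SC → 0/0/0, 0/0/2, 0/1/0, 0/1/2, 2/1/0, 2/1/2
under TSO → 0/0/0, 0/0/2, 0/1/0, 0/1/2, 2/1/0, 2/1/2
under PSO → 0/0/0, 0/0/2, 0/1/0, 0/1/2, 2/0/0, 2/0/2, 2/1/0, 2/1/2
target 2/0/2 ∈ {PSO}

SC:no TSO:no PSO:yes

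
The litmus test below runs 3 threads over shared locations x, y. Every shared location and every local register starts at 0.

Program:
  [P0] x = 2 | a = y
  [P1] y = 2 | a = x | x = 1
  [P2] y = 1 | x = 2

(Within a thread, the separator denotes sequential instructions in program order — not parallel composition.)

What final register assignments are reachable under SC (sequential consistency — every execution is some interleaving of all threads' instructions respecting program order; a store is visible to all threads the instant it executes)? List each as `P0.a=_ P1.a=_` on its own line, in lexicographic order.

P0.a=0 P1.a=2
P0.a=1 P1.a=0
P0.a=1 P1.a=2
P0.a=2 P1.a=0
P0.a=2 P1.a=2

outcome vector order: (P0.a,P1.a)
|SC outcomes| = 5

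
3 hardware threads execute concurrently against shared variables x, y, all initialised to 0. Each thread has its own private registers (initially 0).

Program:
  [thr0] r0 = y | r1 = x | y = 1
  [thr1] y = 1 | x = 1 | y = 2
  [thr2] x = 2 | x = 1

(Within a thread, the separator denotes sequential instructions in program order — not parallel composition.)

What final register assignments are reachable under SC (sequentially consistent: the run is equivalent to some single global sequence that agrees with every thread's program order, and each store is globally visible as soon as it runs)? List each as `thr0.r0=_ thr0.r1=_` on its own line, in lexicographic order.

outcome vector order: (thr0.r0,thr0.r1)
|SC outcomes| = 8

thr0.r0=0 thr0.r1=0
thr0.r0=0 thr0.r1=1
thr0.r0=0 thr0.r1=2
thr0.r0=1 thr0.r1=0
thr0.r0=1 thr0.r1=1
thr0.r0=1 thr0.r1=2
thr0.r0=2 thr0.r1=1
thr0.r0=2 thr0.r1=2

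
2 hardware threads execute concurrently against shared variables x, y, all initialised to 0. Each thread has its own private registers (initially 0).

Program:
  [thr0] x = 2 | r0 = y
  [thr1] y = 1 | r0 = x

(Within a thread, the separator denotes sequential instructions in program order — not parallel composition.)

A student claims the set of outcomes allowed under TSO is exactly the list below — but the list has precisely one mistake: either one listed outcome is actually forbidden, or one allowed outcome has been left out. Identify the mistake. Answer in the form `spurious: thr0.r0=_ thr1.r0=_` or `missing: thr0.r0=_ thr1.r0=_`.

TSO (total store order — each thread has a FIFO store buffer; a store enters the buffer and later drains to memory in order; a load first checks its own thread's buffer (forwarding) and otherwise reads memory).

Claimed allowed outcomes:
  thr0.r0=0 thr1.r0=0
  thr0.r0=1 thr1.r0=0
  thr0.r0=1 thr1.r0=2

missing: thr0.r0=0 thr1.r0=2

outcome vector order: (thr0.r0,thr1.r0)
under TSO → (0,0); (0,2); (1,0); (1,2)
TSO∖claimed = {(0,2)}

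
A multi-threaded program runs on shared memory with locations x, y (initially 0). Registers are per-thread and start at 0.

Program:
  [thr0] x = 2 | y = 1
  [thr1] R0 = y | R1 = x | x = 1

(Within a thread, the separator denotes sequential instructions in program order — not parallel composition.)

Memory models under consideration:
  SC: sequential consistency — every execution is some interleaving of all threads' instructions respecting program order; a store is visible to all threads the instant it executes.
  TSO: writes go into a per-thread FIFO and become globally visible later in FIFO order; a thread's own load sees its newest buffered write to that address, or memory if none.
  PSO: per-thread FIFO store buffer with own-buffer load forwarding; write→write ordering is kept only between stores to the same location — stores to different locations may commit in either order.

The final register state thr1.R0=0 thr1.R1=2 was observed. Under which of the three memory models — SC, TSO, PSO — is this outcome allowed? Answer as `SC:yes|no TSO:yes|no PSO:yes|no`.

outcome vector order: (thr1.R0,thr1.R1)
[SC] allowed = {<0 0>, <0 2>, <1 2>}
[TSO] allowed = {<0 0>, <0 2>, <1 2>}
[PSO] allowed = {<0 0>, <0 2>, <1 0>, <1 2>}
target <0 2> ∈ {SC,TSO,PSO}

SC:yes TSO:yes PSO:yes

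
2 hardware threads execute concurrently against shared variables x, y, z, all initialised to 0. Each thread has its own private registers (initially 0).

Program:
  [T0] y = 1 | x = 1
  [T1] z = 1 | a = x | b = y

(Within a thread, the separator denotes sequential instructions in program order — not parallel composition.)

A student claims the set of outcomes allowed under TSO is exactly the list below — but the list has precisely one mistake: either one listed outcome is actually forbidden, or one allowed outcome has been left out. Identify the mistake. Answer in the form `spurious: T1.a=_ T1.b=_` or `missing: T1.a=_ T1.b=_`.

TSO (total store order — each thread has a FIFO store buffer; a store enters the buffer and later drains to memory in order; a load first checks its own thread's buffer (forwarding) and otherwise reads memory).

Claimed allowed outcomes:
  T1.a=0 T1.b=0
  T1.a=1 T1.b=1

missing: T1.a=0 T1.b=1

outcome vector order: (T1.a,T1.b)
TSO (3): 0/0 0/1 1/1
TSO∖claimed = {0/1}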